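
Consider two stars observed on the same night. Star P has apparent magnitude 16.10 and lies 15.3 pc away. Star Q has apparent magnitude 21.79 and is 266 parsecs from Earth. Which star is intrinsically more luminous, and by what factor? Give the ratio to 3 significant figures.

Star Q is more luminous, by a factor of 1.60.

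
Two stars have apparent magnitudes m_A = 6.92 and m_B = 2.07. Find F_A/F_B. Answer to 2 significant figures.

F_A/F_B ≈ 0.011

Magnitude difference = 4.85
Flux ratio = 10^(−0.4 Δm) = 10^(−0.4 × 4.85) = 10^-1.940 = 0.01148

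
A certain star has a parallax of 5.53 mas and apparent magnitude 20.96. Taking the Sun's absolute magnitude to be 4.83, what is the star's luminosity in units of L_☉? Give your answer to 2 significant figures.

L/L_☉ ≈ 1.2×10^-4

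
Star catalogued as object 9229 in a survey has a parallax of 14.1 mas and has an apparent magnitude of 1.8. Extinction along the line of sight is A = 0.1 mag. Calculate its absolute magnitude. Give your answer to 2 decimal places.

p = 14.1 mas = 0.0141″ → d = 1/p = 70.92 pc
5 log₁₀(d/10 pc) = 5 log₁₀(70.92) − 5 = 4.254
M = m − 5 log₁₀(d/10) − A = 1.8 − 4.254 − 0.1 = -2.554

M ≈ -2.55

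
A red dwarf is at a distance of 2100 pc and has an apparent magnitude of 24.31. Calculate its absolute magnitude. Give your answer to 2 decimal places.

M ≈ 12.70

5 log₁₀(d/10 pc) = 5 log₁₀(2100) − 5 = 11.611
M = m − 5 log₁₀(d/10) = 24.31 − 11.611 = 12.699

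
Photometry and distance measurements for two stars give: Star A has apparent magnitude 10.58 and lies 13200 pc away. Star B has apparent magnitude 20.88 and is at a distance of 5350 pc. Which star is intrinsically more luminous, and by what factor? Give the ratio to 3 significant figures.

Star A: M = m − 5 log₁₀ d + 5 = 10.58 − 5·4.1206 + 5 = -5.023
Star B: M = m − 5 log₁₀ d + 5 = 20.88 − 5·3.7284 + 5 = 7.238
ΔM = M_A − M_B = -5.023 − (7.238) = -12.261; smaller M is more luminous → Star A.
L ratio = 10^(0.4 |ΔM|) = 10^4.904 = 80250

Star A is more luminous, by a factor of 80200.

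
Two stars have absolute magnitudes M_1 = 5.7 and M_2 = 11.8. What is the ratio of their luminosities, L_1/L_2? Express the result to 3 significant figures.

L_1/L_2 ≈ 275

ΔM = M_1 − M_2 = -6.1
L_1/L_2 = 10^(−0.4 ΔM) = 10^2.440 = 275.4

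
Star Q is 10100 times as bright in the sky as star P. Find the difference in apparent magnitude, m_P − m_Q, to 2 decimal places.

m_P − m_Q ≈ 10.01

Pogson: Δm = −2.5 log₁₀(ratio) = −2.5 log₁₀(10100) = −2.5 × 4.0043 = -10.011
Star Q is brighter so has the smaller magnitude: m_P − m_Q is positive.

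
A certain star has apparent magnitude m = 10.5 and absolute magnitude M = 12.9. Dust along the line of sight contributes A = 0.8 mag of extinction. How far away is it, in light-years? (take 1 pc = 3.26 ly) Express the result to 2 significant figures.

d ≈ 7.5 ly

m − M = 5 log₁₀(d/10 pc) + A  ⇒  10.5 − (12.9) − 0.8 = 5 log₁₀(d/10)
-3.200 = 5 log₁₀(d/10)
log₁₀ d = (m − M − A)/5 + 1 = 0.3600
d = 10^0.3600 = 2.291 pc
= 7.468 ly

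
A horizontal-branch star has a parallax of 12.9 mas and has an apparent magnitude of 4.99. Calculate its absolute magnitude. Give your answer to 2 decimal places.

p = 12.9 mas = 0.0129″ → d = 1/p = 77.52 pc
5 log₁₀(d/10 pc) = 5 log₁₀(77.52) − 5 = 4.447
M = m − 5 log₁₀(d/10) = 4.99 − 4.447 = 0.543

M ≈ 0.54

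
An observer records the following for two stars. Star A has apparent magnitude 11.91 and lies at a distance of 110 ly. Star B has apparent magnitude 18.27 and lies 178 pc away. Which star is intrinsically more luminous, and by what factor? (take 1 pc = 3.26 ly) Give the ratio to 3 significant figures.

Star A is more luminous, by a factor of 12.6.

Star A: d = 110 ly / 3.26 = 33.74 pc
Star A: M = m − 5 log₁₀ d + 5 = 11.91 − 5·1.5282 + 5 = 9.269
Star B: M = m − 5 log₁₀ d + 5 = 18.27 − 5·2.2504 + 5 = 12.018
ΔM = M_A − M_B = 9.269 − (12.018) = -2.749; smaller M is more luminous → Star A.
L ratio = 10^(0.4 |ΔM|) = 10^1.100 = 12.58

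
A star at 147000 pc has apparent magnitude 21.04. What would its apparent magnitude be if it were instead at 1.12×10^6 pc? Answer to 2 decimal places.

m ≈ 25.45

Flux ∝ 1/d², so Δm = 5 log₁₀(d₂/d₁) = 5 log₁₀(1.12×10^6/147000) = 4.410
m₂ = m₁ + Δm = 21.04 + (4.410) = 25.450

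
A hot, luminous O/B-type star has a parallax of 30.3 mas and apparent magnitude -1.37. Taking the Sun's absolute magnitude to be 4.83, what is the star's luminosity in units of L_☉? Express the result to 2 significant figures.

d = 1/p = 1000/30.3 mas = 33.00 pc
M = m − 5 log₁₀ d + 5 = -1.37 − 5·1.5186 + 5 = -3.963
M − M_☉ = -3.963 − 4.83 = -8.793
L/L_☉ = 10^(−0.4 × -8.793) = 3289

L/L_☉ ≈ 3300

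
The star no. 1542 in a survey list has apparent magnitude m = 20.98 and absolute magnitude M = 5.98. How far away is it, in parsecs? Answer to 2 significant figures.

μ = m − M = 15.000
m − M = 5 log₁₀ d − 5
log₁₀ d = (m − M)/5 + 1 = 4.0000
d = 10^4.0000 = 10000 pc

d ≈ 10000 pc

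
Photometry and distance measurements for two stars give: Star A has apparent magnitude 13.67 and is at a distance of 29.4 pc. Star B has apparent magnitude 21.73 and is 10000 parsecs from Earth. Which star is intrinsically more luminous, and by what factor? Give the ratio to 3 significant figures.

Star B is more luminous, by a factor of 69.1.

Star A: M = m − 5 log₁₀ d + 5 = 13.67 − 5·1.4683 + 5 = 11.328
Star B: M = m − 5 log₁₀ d + 5 = 21.73 − 5·4.0000 + 5 = 6.730
ΔM = M_A − M_B = 11.328 − (6.730) = 4.598; smaller M is more luminous → Star B.
L ratio = 10^(0.4 |ΔM|) = 10^1.839 = 69.07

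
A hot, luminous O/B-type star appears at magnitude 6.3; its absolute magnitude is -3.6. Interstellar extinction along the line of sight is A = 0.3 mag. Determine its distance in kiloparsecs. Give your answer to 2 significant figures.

m − M = 5 log₁₀(d/10 pc) + A  ⇒  6.3 − (-3.6) − 0.3 = 5 log₁₀(d/10)
9.600 = 5 log₁₀(d/10)
log₁₀ d = (m − M − A)/5 + 1 = 2.9200
d = 10^2.9200 = 831.8 pc
= 0.8318 kpc

d ≈ 0.83 kpc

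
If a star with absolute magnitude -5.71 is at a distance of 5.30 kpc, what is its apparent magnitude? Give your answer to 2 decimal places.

d = 5.30 kpc = 5300 pc
m = M + 5 log₁₀ d − 5 = -5.71 + 5·3.7243 − 5 = 7.911

m ≈ 7.91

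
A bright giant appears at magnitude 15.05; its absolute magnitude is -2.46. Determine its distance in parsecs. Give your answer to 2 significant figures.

d ≈ 32000 pc

μ = m − M = 17.510
m − M = 5 log₁₀ d − 5
log₁₀ d = (m − M)/5 + 1 = 4.5020
d = 10^4.5020 = 31770 pc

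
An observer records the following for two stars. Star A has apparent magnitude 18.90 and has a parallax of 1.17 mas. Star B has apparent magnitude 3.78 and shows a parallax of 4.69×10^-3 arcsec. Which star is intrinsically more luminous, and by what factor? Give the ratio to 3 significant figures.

Star A: p = 1.17 mas = 1.17×10^-3″ → d = 1/p = 854.7 pc
Star A: M = m − 5 log₁₀ d + 5 = 18.90 − 5·2.9318 + 5 = 9.241
Star B: d = 1/p = 1/4.69×10^-3″ = 213.2 pc
Star B: M = m − 5 log₁₀ d + 5 = 3.78 − 5·2.3288 + 5 = -2.864
ΔM = M_A − M_B = 9.241 − (-2.864) = 12.105; smaller M is more luminous → Star B.
L ratio = 10^(0.4 |ΔM|) = 10^4.842 = 69510

Star B is more luminous, by a factor of 69500.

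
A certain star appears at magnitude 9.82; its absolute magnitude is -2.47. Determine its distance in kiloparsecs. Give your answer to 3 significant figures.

d ≈ 2.87 kpc

μ = m − M = 12.290
m − M = 5 log₁₀ d − 5
log₁₀ d = (m − M)/5 + 1 = 3.4580
d = 10^3.4580 = 2871 pc
= 2.871 kpc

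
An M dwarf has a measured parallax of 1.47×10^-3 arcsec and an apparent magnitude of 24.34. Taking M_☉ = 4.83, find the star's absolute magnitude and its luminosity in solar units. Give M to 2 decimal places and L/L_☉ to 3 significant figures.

d = 1/p = 1/1.47×10^-3″ = 680.3 pc
M = m − 5 log₁₀ d + 5 = 24.34 − 5·2.8327 + 5 = 15.177
M − M_☉ = 15.177 − 4.83 = 10.347
L/L_☉ = 10^(−0.4 × 10.347) = 7.267×10^-5

M ≈ 15.18; L/L_☉ ≈ 7.27×10^-5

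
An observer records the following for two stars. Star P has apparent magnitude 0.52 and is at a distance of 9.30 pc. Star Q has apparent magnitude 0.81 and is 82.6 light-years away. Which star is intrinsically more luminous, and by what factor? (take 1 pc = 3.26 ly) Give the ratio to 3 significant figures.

Star P: M = m − 5 log₁₀ d + 5 = 0.52 − 5·0.9685 + 5 = 0.678
Star Q: d = 82.6 ly / 3.26 = 25.34 pc
Star Q: M = m − 5 log₁₀ d + 5 = 0.81 − 5·1.4038 + 5 = -1.209
ΔM = M_P − M_Q = 0.678 − (-1.209) = 1.886; smaller M is more luminous → Star Q.
L ratio = 10^(0.4 |ΔM|) = 10^0.755 = 5.683

Star Q is more luminous, by a factor of 5.68.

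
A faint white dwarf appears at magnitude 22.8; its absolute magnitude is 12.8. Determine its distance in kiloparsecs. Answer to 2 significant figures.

μ = m − M = 10.000
m − M = 5 log₁₀ d − 5
log₁₀ d = (m − M)/5 + 1 = 3.0000
d = 10^3.0000 = 1000 pc
= 1.000 kpc

d ≈ 1.0 kpc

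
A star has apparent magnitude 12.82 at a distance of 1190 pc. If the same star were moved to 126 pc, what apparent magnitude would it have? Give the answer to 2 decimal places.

Flux ∝ 1/d², so Δm = 5 log₁₀(d₂/d₁) = 5 log₁₀(126/1190) = -4.876
m₂ = m₁ + Δm = 12.82 + (-4.876) = 7.944

m ≈ 7.94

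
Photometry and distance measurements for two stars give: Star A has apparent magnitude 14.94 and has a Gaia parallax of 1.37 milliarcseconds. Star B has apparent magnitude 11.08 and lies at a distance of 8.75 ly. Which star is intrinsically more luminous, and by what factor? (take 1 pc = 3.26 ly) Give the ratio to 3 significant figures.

Star A is more luminous, by a factor of 2110.

Star A: p = 1.37 mas = 1.37×10^-3″ → d = 1/p = 729.9 pc
Star A: M = m − 5 log₁₀ d + 5 = 14.94 − 5·2.8633 + 5 = 5.624
Star B: d = 8.75 ly / 3.26 = 2.684 pc
Star B: M = m − 5 log₁₀ d + 5 = 11.08 − 5·0.4288 + 5 = 13.936
ΔM = M_A − M_B = 5.624 − (13.936) = -8.312; smaller M is more luminous → Star A.
L ratio = 10^(0.4 |ΔM|) = 10^3.325 = 2113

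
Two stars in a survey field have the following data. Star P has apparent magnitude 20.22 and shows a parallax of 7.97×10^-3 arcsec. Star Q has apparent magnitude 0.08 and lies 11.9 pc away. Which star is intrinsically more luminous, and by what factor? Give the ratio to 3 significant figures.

Star Q is more luminous, by a factor of 1.02×10^6.

Star P: d = 1/p = 1/7.97×10^-3″ = 125.5 pc
Star P: M = m − 5 log₁₀ d + 5 = 20.22 − 5·2.0985 + 5 = 14.727
Star Q: M = m − 5 log₁₀ d + 5 = 0.08 − 5·1.0755 + 5 = -0.298
ΔM = M_P − M_Q = 14.727 − (-0.298) = 15.025; smaller M is more luminous → Star Q.
L ratio = 10^(0.4 |ΔM|) = 10^6.010 = 1.023×10^6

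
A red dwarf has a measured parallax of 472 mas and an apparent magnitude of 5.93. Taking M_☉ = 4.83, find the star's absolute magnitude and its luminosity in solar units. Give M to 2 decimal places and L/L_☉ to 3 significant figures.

d = 1/p = 1000/472 mas = 2.119 pc
M = m − 5 log₁₀ d + 5 = 5.93 − 5·0.3261 + 5 = 9.300
M − M_☉ = 9.300 − 4.83 = 4.470
L/L_☉ = 10^(−0.4 × 4.470) = 0.01630

M ≈ 9.30; L/L_☉ ≈ 0.0163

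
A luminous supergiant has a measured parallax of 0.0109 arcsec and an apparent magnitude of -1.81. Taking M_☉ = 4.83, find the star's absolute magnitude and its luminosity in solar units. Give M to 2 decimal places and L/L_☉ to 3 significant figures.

d = 1/p = 1/0.0109″ = 91.74 pc
M = m − 5 log₁₀ d + 5 = -1.81 − 5·1.9626 + 5 = -6.623
M − M_☉ = -6.623 − 4.83 = -11.453
L/L_☉ = 10^(−0.4 × -11.453) = 38120

M ≈ -6.62; L/L_☉ ≈ 38100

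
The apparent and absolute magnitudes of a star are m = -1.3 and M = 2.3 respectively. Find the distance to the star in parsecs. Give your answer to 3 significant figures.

d ≈ 1.91 pc

Distance modulus: m − M = -1.3 − (2.3) = -3.600
m − M = 5 log₁₀ d − 5
log₁₀ d = (m − M)/5 + 1 = 0.2800
d = 10^0.2800 = 1.905 pc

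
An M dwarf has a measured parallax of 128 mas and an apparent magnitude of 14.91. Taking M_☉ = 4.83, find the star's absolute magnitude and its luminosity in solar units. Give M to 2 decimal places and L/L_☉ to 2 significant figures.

M ≈ 15.45; L/L_☉ ≈ 5.7×10^-5

d = 1/p = 1000/128 mas = 7.812 pc
M = m − 5 log₁₀ d + 5 = 14.91 − 5·0.8928 + 5 = 15.446
M − M_☉ = 15.446 − 4.83 = 10.616
L/L_☉ = 10^(−0.4 × 10.616) = 5.670×10^-5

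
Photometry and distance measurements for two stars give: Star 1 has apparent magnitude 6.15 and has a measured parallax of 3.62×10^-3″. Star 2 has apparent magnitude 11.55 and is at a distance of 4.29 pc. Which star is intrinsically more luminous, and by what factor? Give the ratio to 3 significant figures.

Star 1: d = 1/p = 1/3.62×10^-3″ = 276.2 pc
Star 1: M = m − 5 log₁₀ d + 5 = 6.15 − 5·2.4413 + 5 = -1.056
Star 2: M = m − 5 log₁₀ d + 5 = 11.55 − 5·0.6325 + 5 = 13.388
ΔM = M_1 − M_2 = -1.056 − (13.388) = -14.444; smaller M is more luminous → Star 1.
L ratio = 10^(0.4 |ΔM|) = 10^5.778 = 599300

Star 1 is more luminous, by a factor of 599000.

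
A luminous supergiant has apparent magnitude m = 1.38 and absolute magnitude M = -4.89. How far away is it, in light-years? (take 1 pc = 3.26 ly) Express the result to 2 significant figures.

Distance modulus: m − M = 1.38 − (-4.89) = 6.270
m − M = 5 log₁₀ d − 5
log₁₀ d = (m − M)/5 + 1 = 2.2540
d = 10^2.2540 = 179.5 pc
= 585.1 ly

d ≈ 590 ly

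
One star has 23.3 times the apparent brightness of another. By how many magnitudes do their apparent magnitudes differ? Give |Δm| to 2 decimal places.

|Δm| ≈ 3.42

Pogson: Δm = −2.5 log₁₀(ratio) = −2.5 log₁₀(23.3) = −2.5 × 1.3674 = -3.418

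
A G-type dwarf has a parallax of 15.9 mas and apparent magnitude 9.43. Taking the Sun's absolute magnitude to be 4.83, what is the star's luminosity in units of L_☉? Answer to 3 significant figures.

d = 1/p = 1000/15.9 mas = 62.89 pc
M = m − 5 log₁₀ d + 5 = 9.43 − 5·1.7986 + 5 = 5.437
M − M_☉ = 5.437 − 4.83 = 0.607
L/L_☉ = 10^(−0.4 × 0.607) = 0.5717

L/L_☉ ≈ 0.572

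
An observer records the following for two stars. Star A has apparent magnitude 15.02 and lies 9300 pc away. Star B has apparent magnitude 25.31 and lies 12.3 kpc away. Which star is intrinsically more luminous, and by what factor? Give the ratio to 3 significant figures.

Star A is more luminous, by a factor of 7470.

Star A: M = m − 5 log₁₀ d + 5 = 15.02 − 5·3.9685 + 5 = 0.178
Star B: d = 12.3 kpc = 12300 pc
Star B: M = m − 5 log₁₀ d + 5 = 25.31 − 5·4.0899 + 5 = 9.860
ΔM = M_A − M_B = 0.178 − (9.860) = -9.683; smaller M is more luminous → Star A.
L ratio = 10^(0.4 |ΔM|) = 10^3.873 = 7467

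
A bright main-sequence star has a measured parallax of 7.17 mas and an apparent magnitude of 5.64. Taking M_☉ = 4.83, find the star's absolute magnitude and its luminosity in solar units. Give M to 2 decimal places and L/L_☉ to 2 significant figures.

M ≈ -0.08; L/L_☉ ≈ 92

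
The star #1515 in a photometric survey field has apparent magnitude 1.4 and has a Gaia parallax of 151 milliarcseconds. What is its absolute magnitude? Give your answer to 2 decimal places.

p = 151 mas = 0.151″ → d = 1/p = 6.623 pc
5 log₁₀(d/10 pc) = 5 log₁₀(6.623) − 5 = -0.895
M = m − 5 log₁₀(d/10) = 1.4 + 0.895 = 2.295

M ≈ 2.29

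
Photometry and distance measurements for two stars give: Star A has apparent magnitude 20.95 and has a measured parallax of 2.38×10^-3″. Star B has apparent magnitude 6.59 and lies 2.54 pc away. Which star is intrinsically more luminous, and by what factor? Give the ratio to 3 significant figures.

Star A: d = 1/p = 1/2.38×10^-3″ = 420.2 pc
Star A: M = m − 5 log₁₀ d + 5 = 20.95 − 5·2.6234 + 5 = 12.833
Star B: M = m − 5 log₁₀ d + 5 = 6.59 − 5·0.4048 + 5 = 9.566
ΔM = M_A − M_B = 12.833 − (9.566) = 3.267; smaller M is more luminous → Star B.
L ratio = 10^(0.4 |ΔM|) = 10^1.307 = 20.27

Star B is more luminous, by a factor of 20.3.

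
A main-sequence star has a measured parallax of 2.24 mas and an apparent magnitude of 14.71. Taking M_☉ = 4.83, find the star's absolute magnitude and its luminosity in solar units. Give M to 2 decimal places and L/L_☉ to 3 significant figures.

d = 1/p = 1000/2.24 mas = 446.4 pc
M = m − 5 log₁₀ d + 5 = 14.71 − 5·2.6498 + 5 = 6.461
M − M_☉ = 6.461 − 4.83 = 1.631
L/L_☉ = 10^(−0.4 × 1.631) = 0.2226

M ≈ 6.46; L/L_☉ ≈ 0.223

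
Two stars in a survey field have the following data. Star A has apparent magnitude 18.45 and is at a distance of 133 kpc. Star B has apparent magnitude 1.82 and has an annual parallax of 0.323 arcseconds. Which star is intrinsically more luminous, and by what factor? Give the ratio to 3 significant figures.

Star A is more luminous, by a factor of 411.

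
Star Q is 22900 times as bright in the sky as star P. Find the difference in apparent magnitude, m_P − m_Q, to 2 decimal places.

Pogson: Δm = −2.5 log₁₀(ratio) = −2.5 log₁₀(22900) = −2.5 × 4.3598 = -10.900
Star Q is brighter so has the smaller magnitude: m_P − m_Q is positive.

m_P − m_Q ≈ 10.90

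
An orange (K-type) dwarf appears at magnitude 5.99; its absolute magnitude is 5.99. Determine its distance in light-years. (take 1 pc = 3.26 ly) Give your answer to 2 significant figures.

μ = m − M = 0.000
m − M = 5 log₁₀ d − 5
log₁₀ d = (m − M)/5 + 1 = 1.0000
d = 10^1.0000 = 10.00 pc
= 32.60 ly

d ≈ 33 ly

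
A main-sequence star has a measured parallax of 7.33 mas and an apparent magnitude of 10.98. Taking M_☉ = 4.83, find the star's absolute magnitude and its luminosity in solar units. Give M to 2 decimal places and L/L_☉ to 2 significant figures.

M ≈ 5.31; L/L_☉ ≈ 0.65

d = 1/p = 1000/7.33 mas = 136.4 pc
M = m − 5 log₁₀ d + 5 = 10.98 − 5·2.1349 + 5 = 5.306
M − M_☉ = 5.306 − 4.83 = 0.476
L/L_☉ = 10^(−0.4 × 0.476) = 0.6453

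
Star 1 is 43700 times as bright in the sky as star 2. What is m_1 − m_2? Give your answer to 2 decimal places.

Pogson: Δm = −2.5 log₁₀(ratio) = −2.5 log₁₀(43700) = −2.5 × 4.6405 = -11.601
Star 1 is brighter, so it has the smaller magnitude: the difference is negative.

m_1 − m_2 ≈ -11.60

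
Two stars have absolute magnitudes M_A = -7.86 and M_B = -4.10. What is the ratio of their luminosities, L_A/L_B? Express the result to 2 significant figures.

L_A/L_B ≈ 32

ΔM = M_A − M_B = -3.76
L_A/L_B = 10^(−0.4 ΔM) = 10^1.504 = 31.92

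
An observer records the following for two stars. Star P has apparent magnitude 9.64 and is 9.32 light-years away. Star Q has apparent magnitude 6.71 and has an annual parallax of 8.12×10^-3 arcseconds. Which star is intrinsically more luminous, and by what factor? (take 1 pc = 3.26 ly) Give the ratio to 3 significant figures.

Star Q is more luminous, by a factor of 27600.

Star P: d = 9.32 ly / 3.26 = 2.859 pc
Star P: M = m − 5 log₁₀ d + 5 = 9.64 − 5·0.4562 + 5 = 12.359
Star Q: d = 1/p = 1/8.12×10^-3″ = 123.2 pc
Star Q: M = m − 5 log₁₀ d + 5 = 6.71 − 5·2.0904 + 5 = 1.258
ΔM = M_P − M_Q = 12.359 − (1.258) = 11.101; smaller M is more luminous → Star Q.
L ratio = 10^(0.4 |ΔM|) = 10^4.440 = 27570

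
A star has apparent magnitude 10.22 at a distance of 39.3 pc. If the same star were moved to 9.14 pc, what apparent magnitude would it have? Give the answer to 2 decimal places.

m ≈ 7.05

Flux ∝ 1/d², so Δm = 5 log₁₀(d₂/d₁) = 5 log₁₀(9.14/39.3) = -3.167
m₂ = m₁ + Δm = 10.22 + (-3.167) = 7.053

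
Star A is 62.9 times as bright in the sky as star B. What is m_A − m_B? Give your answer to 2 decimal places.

m_A − m_B ≈ -4.50

Pogson: Δm = −2.5 log₁₀(ratio) = −2.5 log₁₀(62.9) = −2.5 × 1.7987 = -4.497
Star A is brighter, so it has the smaller magnitude: the difference is negative.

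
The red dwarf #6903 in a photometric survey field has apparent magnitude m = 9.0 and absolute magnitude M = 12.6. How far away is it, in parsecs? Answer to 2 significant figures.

μ = m − M = -3.600
m − M = 5 log₁₀ d − 5
log₁₀ d = (m − M)/5 + 1 = 0.2800
d = 10^0.2800 = 1.905 pc

d ≈ 1.9 pc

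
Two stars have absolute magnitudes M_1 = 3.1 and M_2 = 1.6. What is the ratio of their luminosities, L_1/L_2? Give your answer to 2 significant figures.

L_1/L_2 ≈ 0.25

ΔM = M_1 − M_2 = 1.5
L_1/L_2 = 10^(−0.4 ΔM) = 10^-0.600 = 0.2512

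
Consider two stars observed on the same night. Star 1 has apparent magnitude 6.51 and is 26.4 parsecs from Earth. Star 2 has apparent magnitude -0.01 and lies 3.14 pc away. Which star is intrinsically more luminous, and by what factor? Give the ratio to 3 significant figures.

Star 1: M = m − 5 log₁₀ d + 5 = 6.51 − 5·1.4216 + 5 = 4.402
Star 2: M = m − 5 log₁₀ d + 5 = -0.01 − 5·0.4969 + 5 = 2.505
ΔM = M_1 − M_2 = 4.402 − (2.505) = 1.897; smaller M is more luminous → Star 2.
L ratio = 10^(0.4 |ΔM|) = 10^0.759 = 5.737

Star 2 is more luminous, by a factor of 5.74.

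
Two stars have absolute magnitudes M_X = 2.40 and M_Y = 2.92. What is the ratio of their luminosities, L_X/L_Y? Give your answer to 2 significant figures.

L_X/L_Y ≈ 1.6

ΔM = M_X − M_Y = -0.52
L_X/L_Y = 10^(−0.4 ΔM) = 10^0.208 = 1.614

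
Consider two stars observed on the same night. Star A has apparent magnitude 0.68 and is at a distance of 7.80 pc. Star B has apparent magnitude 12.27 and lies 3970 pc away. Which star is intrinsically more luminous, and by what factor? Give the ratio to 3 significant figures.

Star A: M = m − 5 log₁₀ d + 5 = 0.68 − 5·0.8921 + 5 = 1.220
Star B: M = m − 5 log₁₀ d + 5 = 12.27 − 5·3.5988 + 5 = -0.724
ΔM = M_A − M_B = 1.220 − (-0.724) = 1.943; smaller M is more luminous → Star B.
L ratio = 10^(0.4 |ΔM|) = 10^0.777 = 5.990

Star B is more luminous, by a factor of 5.99.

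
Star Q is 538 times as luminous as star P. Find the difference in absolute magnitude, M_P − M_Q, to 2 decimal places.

Pogson: ΔM = −2.5 log₁₀(ratio) = −2.5 log₁₀(538) = −2.5 × 2.7308 = -6.827
Star Q is brighter so has the smaller magnitude: M_P − M_Q is positive.

M_P − M_Q ≈ 6.83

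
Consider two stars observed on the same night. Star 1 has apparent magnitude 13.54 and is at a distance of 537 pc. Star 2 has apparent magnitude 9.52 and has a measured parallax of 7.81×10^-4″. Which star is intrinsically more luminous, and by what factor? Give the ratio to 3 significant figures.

Star 2 is more luminous, by a factor of 231.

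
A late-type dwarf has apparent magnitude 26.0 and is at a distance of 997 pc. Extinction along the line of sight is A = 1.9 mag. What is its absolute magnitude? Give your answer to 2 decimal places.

M ≈ 14.11

5 log₁₀(d/10 pc) = 5 log₁₀(997.0) − 5 = 9.993
M = m − 5 log₁₀(d/10) − A = 26.0 − 9.993 − 1.9 = 14.107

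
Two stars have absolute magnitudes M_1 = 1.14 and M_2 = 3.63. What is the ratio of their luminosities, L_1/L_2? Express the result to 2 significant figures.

ΔM = M_1 − M_2 = -2.49
L_1/L_2 = 10^(−0.4 ΔM) = 10^0.996 = 9.908

L_1/L_2 ≈ 9.9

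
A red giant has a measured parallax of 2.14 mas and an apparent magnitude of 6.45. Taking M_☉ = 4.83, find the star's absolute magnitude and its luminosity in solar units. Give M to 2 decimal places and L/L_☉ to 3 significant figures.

M ≈ -1.90; L/L_☉ ≈ 491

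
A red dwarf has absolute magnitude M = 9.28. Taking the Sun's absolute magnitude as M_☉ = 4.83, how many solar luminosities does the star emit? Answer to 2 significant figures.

L/L_☉ ≈ 0.017

M − M_☉ = 9.28 − 4.83 = 4.450
L/L_☉ = 10^(−0.4 (M − M_☉)) = 10^-1.780 = 0.01660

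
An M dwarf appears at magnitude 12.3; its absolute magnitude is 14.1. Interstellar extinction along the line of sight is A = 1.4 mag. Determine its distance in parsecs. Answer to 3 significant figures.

d ≈ 2.29 pc

m − M = 5 log₁₀(d/10 pc) + A  ⇒  12.3 − (14.1) − 1.4 = 5 log₁₀(d/10)
-3.200 = 5 log₁₀(d/10)
log₁₀ d = (m − M − A)/5 + 1 = 0.3600
d = 10^0.3600 = 2.291 pc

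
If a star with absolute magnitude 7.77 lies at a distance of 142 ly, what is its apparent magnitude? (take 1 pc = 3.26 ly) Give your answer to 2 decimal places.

m ≈ 10.97

d = 142 ly / 3.26 = 43.56 pc
m = M + 5 log₁₀ d − 5 = 7.77 + 5·1.6391 − 5 = 10.965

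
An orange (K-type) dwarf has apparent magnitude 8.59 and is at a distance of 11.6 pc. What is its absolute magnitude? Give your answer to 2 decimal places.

M ≈ 8.27

5 log₁₀(d/10 pc) = 5 log₁₀(11.60) − 5 = 0.322
M = m − 5 log₁₀(d/10) = 8.59 − 0.322 = 8.268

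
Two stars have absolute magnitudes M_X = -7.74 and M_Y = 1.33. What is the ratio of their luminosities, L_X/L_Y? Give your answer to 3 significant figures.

ΔM = M_X − M_Y = -9.07
L_X/L_Y = 10^(−0.4 ΔM) = 10^3.628 = 4246

L_X/L_Y ≈ 4250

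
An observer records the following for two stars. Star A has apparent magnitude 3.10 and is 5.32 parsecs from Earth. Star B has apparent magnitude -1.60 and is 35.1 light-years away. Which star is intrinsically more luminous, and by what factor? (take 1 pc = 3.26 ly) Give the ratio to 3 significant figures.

Star B is more luminous, by a factor of 311.

Star A: M = m − 5 log₁₀ d + 5 = 3.10 − 5·0.7259 + 5 = 4.470
Star B: d = 35.1 ly / 3.26 = 10.77 pc
Star B: M = m − 5 log₁₀ d + 5 = -1.60 − 5·1.0321 + 5 = -1.760
ΔM = M_A − M_B = 4.470 − (-1.760) = 6.231; smaller M is more luminous → Star B.
L ratio = 10^(0.4 |ΔM|) = 10^2.492 = 310.7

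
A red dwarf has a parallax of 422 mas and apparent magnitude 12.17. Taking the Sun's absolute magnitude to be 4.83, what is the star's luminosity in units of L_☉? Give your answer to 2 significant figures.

d = 1/p = 1000/422 mas = 2.370 pc
M = m − 5 log₁₀ d + 5 = 12.17 − 5·0.3747 + 5 = 15.297
M − M_☉ = 15.297 − 4.83 = 10.467
L/L_☉ = 10^(−0.4 × 10.467) = 6.507×10^-5

L/L_☉ ≈ 6.5×10^-5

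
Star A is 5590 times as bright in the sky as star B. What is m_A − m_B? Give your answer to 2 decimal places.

m_A − m_B ≈ -9.37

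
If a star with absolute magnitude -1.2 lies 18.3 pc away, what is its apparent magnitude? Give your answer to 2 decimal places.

m ≈ 0.11

m = M + 5 log₁₀ d − 5 = -1.2 + 5·1.2625 − 5 = 0.112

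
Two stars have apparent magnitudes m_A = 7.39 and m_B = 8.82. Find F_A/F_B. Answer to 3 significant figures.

F_A/F_B ≈ 3.73

Δm = 7.39 − (8.82) = -1.43
Flux ratio = 10^(−0.4 Δm) = 10^(−0.4 × -1.43) = 10^0.572 = 3.733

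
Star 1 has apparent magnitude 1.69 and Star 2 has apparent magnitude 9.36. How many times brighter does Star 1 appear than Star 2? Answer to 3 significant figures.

1170

Δm = 1.69 − (9.36) = -7.67
Flux ratio = 10^(−0.4 Δm) = 10^(−0.4 × -7.67) = 10^3.068 = 1169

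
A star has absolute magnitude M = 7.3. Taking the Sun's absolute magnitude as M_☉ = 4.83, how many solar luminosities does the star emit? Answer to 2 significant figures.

L/L_☉ ≈ 0.10

M − M_☉ = 7.3 − 4.83 = 2.470
L/L_☉ = 10^(−0.4 (M − M_☉)) = 10^-0.988 = 0.1028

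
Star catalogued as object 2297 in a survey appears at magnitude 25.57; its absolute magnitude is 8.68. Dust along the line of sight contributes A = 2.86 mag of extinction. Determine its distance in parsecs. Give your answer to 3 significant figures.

m − M = 5 log₁₀(d/10 pc) + A  ⇒  25.57 − (8.68) − 2.86 = 5 log₁₀(d/10)
14.030 = 5 log₁₀(d/10)
log₁₀ d = (m − M − A)/5 + 1 = 3.8060
d = 10^3.8060 = 6397 pc

d ≈ 6400 pc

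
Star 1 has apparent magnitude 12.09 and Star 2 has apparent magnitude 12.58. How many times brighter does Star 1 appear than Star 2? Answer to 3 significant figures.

Δm = 12.09 − (12.58) = -0.49
Flux ratio = 10^(−0.4 Δm) = 10^(−0.4 × -0.49) = 10^0.196 = 1.570

1.57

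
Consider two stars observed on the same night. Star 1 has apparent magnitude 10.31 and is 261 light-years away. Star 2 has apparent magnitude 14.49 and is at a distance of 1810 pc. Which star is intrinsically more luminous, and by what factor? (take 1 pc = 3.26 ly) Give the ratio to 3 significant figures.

Star 1: d = 261 ly / 3.26 = 80.06 pc
Star 1: M = m − 5 log₁₀ d + 5 = 10.31 − 5·1.9034 + 5 = 5.793
Star 2: M = m − 5 log₁₀ d + 5 = 14.49 − 5·3.2577 + 5 = 3.202
ΔM = M_1 − M_2 = 5.793 − (3.202) = 2.591; smaller M is more luminous → Star 2.
L ratio = 10^(0.4 |ΔM|) = 10^1.037 = 10.88

Star 2 is more luminous, by a factor of 10.9.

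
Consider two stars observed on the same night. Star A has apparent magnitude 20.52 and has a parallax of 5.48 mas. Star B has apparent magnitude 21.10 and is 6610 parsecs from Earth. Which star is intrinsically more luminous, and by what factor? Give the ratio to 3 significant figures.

Star A: p = 5.48 mas = 5.48×10^-3″ → d = 1/p = 182.5 pc
Star A: M = m − 5 log₁₀ d + 5 = 20.52 − 5·2.2612 + 5 = 14.214
Star B: M = m − 5 log₁₀ d + 5 = 21.10 − 5·3.8202 + 5 = 6.999
ΔM = M_A − M_B = 14.214 − (6.999) = 7.215; smaller M is more luminous → Star B.
L ratio = 10^(0.4 |ΔM|) = 10^2.886 = 769.1

Star B is more luminous, by a factor of 769.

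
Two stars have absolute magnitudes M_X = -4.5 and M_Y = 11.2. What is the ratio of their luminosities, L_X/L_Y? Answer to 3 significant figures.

L_X/L_Y ≈ 1.91×10^6

ΔM = M_X − M_Y = -15.7
L_X/L_Y = 10^(−0.4 ΔM) = 10^6.280 = 1.905×10^6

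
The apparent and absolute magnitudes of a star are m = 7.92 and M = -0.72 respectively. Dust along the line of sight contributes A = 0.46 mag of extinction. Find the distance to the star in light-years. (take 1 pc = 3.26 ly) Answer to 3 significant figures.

d ≈ 1410 ly

m − M = 5 log₁₀(d/10 pc) + A  ⇒  7.92 − (-0.72) − 0.46 = 5 log₁₀(d/10)
8.180 = 5 log₁₀(d/10)
log₁₀ d = (m − M − A)/5 + 1 = 2.6360
d = 10^2.6360 = 432.5 pc
= 1410 ly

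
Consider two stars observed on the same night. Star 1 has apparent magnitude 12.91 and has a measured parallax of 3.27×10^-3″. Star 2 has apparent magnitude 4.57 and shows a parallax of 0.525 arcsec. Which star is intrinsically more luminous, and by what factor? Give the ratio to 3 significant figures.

Star 1: d = 1/p = 1/3.27×10^-3″ = 305.8 pc
Star 1: M = m − 5 log₁₀ d + 5 = 12.91 − 5·2.4855 + 5 = 5.483
Star 2: d = 1/p = 1/0.525″ = 1.905 pc
Star 2: M = m − 5 log₁₀ d + 5 = 4.57 − 5·0.2798 + 5 = 8.171
ΔM = M_1 − M_2 = 5.483 − (8.171) = -2.688; smaller M is more luminous → Star 1.
L ratio = 10^(0.4 |ΔM|) = 10^1.075 = 11.89

Star 1 is more luminous, by a factor of 11.9.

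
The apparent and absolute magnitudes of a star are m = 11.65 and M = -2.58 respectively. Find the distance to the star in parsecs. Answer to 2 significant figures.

d ≈ 7000 pc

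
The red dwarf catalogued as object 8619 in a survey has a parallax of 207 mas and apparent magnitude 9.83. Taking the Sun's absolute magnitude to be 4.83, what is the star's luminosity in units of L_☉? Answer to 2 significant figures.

d = 1/p = 1000/207 mas = 4.831 pc
M = m − 5 log₁₀ d + 5 = 9.83 − 5·0.6840 + 5 = 11.410
M − M_☉ = 11.410 − 4.83 = 6.580
L/L_☉ = 10^(−0.4 × 6.580) = 2.334×10^-3

L/L_☉ ≈ 2.3×10^-3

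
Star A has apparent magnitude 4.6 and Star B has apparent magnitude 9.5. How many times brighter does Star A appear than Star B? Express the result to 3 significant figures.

Magnitude difference = -4.9
Flux ratio = 10^(−0.4 Δm) = 10^(−0.4 × -4.9) = 10^1.960 = 91.20

91.2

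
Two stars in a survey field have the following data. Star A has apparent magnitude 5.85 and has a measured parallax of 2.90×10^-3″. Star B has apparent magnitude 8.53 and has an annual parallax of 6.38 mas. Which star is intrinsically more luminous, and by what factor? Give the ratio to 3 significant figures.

Star A: d = 1/p = 1/2.90×10^-3″ = 344.8 pc
Star A: M = m − 5 log₁₀ d + 5 = 5.85 − 5·2.5376 + 5 = -1.838
Star B: p = 6.38 mas = 6.38×10^-3″ → d = 1/p = 156.7 pc
Star B: M = m − 5 log₁₀ d + 5 = 8.53 − 5·2.1952 + 5 = 2.554
ΔM = M_A − M_B = -1.838 − (2.554) = -4.392; smaller M is more luminous → Star A.
L ratio = 10^(0.4 |ΔM|) = 10^1.757 = 57.13

Star A is more luminous, by a factor of 57.1.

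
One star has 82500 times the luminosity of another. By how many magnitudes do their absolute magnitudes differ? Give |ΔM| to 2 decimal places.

Pogson: ΔM = −2.5 log₁₀(ratio) = −2.5 log₁₀(82500) = −2.5 × 4.9165 = -12.291

|ΔM| ≈ 12.29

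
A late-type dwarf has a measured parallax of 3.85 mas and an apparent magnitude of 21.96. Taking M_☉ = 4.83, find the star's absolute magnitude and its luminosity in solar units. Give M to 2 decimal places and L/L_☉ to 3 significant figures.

d = 1/p = 1000/3.85 mas = 259.7 pc
M = m − 5 log₁₀ d + 5 = 21.96 − 5·2.4145 + 5 = 14.887
M − M_☉ = 14.887 − 4.83 = 10.057
L/L_☉ = 10^(−0.4 × 10.057) = 9.486×10^-5

M ≈ 14.89; L/L_☉ ≈ 9.49×10^-5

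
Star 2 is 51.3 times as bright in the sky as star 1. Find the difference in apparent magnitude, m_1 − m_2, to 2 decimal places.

Pogson: Δm = −2.5 log₁₀(ratio) = −2.5 log₁₀(51.3) = −2.5 × 1.7101 = -4.275
Star 2 is brighter so has the smaller magnitude: m_1 − m_2 is positive.

m_1 − m_2 ≈ 4.28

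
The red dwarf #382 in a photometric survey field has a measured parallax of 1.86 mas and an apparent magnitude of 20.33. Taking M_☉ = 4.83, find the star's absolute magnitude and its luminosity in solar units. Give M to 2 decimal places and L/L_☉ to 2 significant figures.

M ≈ 11.68; L/L_☉ ≈ 1.8×10^-3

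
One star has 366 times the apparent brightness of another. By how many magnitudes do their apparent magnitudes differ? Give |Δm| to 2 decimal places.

|Δm| ≈ 6.41

Pogson: Δm = −2.5 log₁₀(ratio) = −2.5 log₁₀(366) = −2.5 × 2.5635 = -6.409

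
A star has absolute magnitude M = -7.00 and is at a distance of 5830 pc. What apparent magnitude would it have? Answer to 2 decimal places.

m = M + 5 log₁₀ d − 5 = -7.00 + 5·3.7657 − 5 = 6.828

m ≈ 6.83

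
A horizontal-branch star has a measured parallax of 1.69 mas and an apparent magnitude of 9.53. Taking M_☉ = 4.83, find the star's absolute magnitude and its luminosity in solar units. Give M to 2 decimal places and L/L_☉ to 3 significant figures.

d = 1/p = 1000/1.69 mas = 591.7 pc
M = m − 5 log₁₀ d + 5 = 9.53 − 5·2.7721 + 5 = 0.669
M − M_☉ = 0.669 − 4.83 = -4.161
L/L_☉ = 10^(−0.4 × -4.161) = 46.16

M ≈ 0.67; L/L_☉ ≈ 46.2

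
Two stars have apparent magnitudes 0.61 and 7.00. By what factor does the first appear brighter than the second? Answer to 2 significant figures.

360

Magnitude difference = -6.39
Flux ratio = 10^(−0.4 Δm) = 10^(−0.4 × -6.39) = 10^2.556 = 359.7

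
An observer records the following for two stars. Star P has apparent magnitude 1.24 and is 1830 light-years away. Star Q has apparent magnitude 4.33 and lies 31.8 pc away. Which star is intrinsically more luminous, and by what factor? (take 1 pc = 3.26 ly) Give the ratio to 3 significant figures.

Star P: d = 1830 ly / 3.26 = 561.3 pc
Star P: M = m − 5 log₁₀ d + 5 = 1.24 − 5·2.7492 + 5 = -7.506
Star Q: M = m − 5 log₁₀ d + 5 = 4.33 − 5·1.5024 + 5 = 1.818
ΔM = M_P − M_Q = -7.506 − (1.818) = -9.324; smaller M is more luminous → Star P.
L ratio = 10^(0.4 |ΔM|) = 10^3.730 = 5366

Star P is more luminous, by a factor of 5370.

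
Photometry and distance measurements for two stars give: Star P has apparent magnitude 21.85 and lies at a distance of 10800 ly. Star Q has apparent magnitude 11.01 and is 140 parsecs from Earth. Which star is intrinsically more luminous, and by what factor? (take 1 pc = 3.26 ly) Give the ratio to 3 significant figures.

Star P: d = 10800 ly / 3.26 = 3313 pc
Star P: M = m − 5 log₁₀ d + 5 = 21.85 − 5·3.5202 + 5 = 9.249
Star Q: M = m − 5 log₁₀ d + 5 = 11.01 − 5·2.1461 + 5 = 5.279
ΔM = M_P − M_Q = 9.249 − (5.279) = 3.970; smaller M is more luminous → Star Q.
L ratio = 10^(0.4 |ΔM|) = 10^1.588 = 38.71

Star Q is more luminous, by a factor of 38.7.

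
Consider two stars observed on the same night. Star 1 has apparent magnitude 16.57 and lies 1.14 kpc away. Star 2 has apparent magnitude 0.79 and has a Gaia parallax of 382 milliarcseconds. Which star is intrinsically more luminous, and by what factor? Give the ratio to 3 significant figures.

Star 1: d = 1.14 kpc = 1140 pc
Star 1: M = m − 5 log₁₀ d + 5 = 16.57 − 5·3.0569 + 5 = 6.285
Star 2: p = 382 mas = 0.382″ → d = 1/p = 2.618 pc
Star 2: M = m − 5 log₁₀ d + 5 = 0.79 − 5·0.4179 + 5 = 3.700
ΔM = M_1 − M_2 = 6.285 − (3.700) = 2.585; smaller M is more luminous → Star 2.
L ratio = 10^(0.4 |ΔM|) = 10^1.034 = 10.82

Star 2 is more luminous, by a factor of 10.8.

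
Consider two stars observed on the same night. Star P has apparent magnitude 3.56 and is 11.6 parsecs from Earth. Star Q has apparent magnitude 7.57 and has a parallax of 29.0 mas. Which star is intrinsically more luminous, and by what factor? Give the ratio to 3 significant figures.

Star P is more luminous, by a factor of 4.55.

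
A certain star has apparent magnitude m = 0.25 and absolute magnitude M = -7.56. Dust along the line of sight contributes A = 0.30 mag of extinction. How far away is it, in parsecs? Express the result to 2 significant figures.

m − M = 5 log₁₀(d/10 pc) + A  ⇒  0.25 − (-7.56) − 0.30 = 5 log₁₀(d/10)
7.510 = 5 log₁₀(d/10)
log₁₀ d = (m − M − A)/5 + 1 = 2.5020
d = 10^2.5020 = 317.7 pc

d ≈ 320 pc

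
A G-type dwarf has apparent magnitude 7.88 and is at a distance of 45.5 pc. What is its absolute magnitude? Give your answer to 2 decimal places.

5 log₁₀(d/10 pc) = 5 log₁₀(45.50) − 5 = 3.290
M = m − 5 log₁₀(d/10) = 7.88 − 3.290 = 4.590

M ≈ 4.59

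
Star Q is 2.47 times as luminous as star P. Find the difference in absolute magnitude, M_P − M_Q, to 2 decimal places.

Pogson: ΔM = −2.5 log₁₀(ratio) = −2.5 log₁₀(2.47) = −2.5 × 0.3927 = -0.982
Star Q is brighter so has the smaller magnitude: M_P − M_Q is positive.

M_P − M_Q ≈ 0.98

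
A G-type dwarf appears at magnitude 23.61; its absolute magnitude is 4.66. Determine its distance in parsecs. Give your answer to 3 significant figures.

d ≈ 61700 pc

Distance modulus: m − M = 23.61 − (4.66) = 18.950
m − M = 5 log₁₀ d − 5
log₁₀ d = (m − M)/5 + 1 = 4.7900
d = 10^4.7900 = 61660 pc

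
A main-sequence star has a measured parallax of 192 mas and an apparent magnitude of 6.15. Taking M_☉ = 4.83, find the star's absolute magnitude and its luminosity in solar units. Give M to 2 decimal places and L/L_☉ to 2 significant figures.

M ≈ 7.57; L/L_☉ ≈ 0.080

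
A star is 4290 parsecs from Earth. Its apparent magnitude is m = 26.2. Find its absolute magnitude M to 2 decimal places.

5 log₁₀(d/10 pc) = 5 log₁₀(4290) − 5 = 13.162
M = m − 5 log₁₀(d/10) = 26.2 − 13.162 = 13.038

M ≈ 13.04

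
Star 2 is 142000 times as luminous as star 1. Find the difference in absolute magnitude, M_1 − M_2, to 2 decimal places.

M_1 − M_2 ≈ 12.88

Pogson: ΔM = −2.5 log₁₀(ratio) = −2.5 log₁₀(142000) = −2.5 × 5.1523 = -12.881
Star 2 is brighter so has the smaller magnitude: M_1 − M_2 is positive.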